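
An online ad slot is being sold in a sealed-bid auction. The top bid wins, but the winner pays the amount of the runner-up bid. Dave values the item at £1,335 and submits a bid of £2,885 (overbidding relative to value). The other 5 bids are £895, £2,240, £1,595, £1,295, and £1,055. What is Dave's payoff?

Highest competing bid: £2,240.
Dave's bid £2,885 is the highest overall, so Dave wins and pays the second-highest bid, £2,240.
Payoff = value − price = £1,335 − £2,240 = -£905.

-£905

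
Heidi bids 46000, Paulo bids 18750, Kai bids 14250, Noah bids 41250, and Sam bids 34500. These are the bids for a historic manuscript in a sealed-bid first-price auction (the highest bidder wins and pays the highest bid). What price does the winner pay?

Sorted high to low: Heidi 46000; Noah 41250; Sam 34500; Paulo 18750; Kai 14250.
Heidi is the highest bidder, so Heidi wins.
Under the first-price rule, the price is the highest bid: 46000.

The winner pays 46000.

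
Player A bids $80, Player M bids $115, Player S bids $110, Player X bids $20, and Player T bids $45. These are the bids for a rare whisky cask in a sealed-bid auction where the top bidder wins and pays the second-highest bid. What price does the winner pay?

Ranking the bids: Player M $115; Player S $110; Player A $80; Player T $45; Player X $20.
Player M is the highest bidder, so Player M wins.
Under the second-price rule, the price is the second-highest bid: $110.

Price paid: $110.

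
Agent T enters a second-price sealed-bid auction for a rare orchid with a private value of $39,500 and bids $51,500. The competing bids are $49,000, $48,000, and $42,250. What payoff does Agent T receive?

Highest competing bid: $49,000.
Agent T's bid $51,500 is the highest overall, so Agent T wins and pays the second-highest bid, $49,000.
Payoff = value − price = $39,500 − $49,000 = -$9,500.
Overbidding won the item at a price above value — truthful bidding would have avoided this loss.

Agent T's payoff: -$9,500.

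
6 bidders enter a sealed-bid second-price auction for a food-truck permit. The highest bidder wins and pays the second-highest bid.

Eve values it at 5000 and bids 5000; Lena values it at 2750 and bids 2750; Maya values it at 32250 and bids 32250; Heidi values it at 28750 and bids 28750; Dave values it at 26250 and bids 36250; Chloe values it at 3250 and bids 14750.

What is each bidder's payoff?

Ranking the bids: Dave 36250, then Maya 32250, then Heidi 28750, then Chloe 14750, then Eve 5000, then Lena 2750.
Dave has the top bid and wins; the price is the second-highest bid, 32250.
Dave's payoff = 26250 − 32250 = -6000. All other bidders lose, so their payoff is 0.

Payoffs: Eve 0, Lena 0, Maya 0, Heidi 0, Dave -6000, Chloe 0.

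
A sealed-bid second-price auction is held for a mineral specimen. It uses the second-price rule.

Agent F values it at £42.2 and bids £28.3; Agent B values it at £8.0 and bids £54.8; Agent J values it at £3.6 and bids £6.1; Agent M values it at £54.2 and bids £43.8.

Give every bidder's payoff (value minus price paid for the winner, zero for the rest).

Bids in descending order: Agent B £54.8, then Agent M £43.8, then Agent F £28.3, then Agent J £6.1.
Agent B has the top bid and wins; the price is the second-highest bid, £43.8.
Agent B's payoff = £8.0 − £43.8 = -£35.8. All other bidders lose, so their payoff is 0.

Payoffs: Agent F £0.0, Agent B -£35.8, Agent J £0.0, Agent M £0.0.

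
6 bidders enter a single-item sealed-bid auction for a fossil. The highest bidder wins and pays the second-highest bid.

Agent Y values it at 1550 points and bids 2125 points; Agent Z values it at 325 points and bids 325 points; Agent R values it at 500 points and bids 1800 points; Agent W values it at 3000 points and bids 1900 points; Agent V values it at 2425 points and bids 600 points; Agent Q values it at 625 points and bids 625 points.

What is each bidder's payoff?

Bids in descending order: Agent Y 2125 points, then Agent W 1900 points, then Agent R 1800 points, then Agent Q 625 points, then Agent V 600 points, then Agent Z 325 points.
Agent Y has the top bid and wins; the price is the second-highest bid, 1900 points.
Agent Y's payoff = 1550 points − 1900 points = -350 points. All other bidders lose, so their payoff is 0.

Agent Y -350 points, Agent Z 0 points, Agent R 0 points, Agent W 0 points, Agent V 0 points, Agent Q 0 points.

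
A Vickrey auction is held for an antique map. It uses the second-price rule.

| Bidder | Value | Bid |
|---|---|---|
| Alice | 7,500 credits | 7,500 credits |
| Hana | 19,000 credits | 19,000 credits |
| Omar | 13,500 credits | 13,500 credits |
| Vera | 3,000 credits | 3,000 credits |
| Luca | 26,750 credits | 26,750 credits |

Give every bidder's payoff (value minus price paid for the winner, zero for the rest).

Payoffs: Alice 0 credits, Hana 0 credits, Omar 0 credits, Vera 0 credits, Luca 7,750 credits.

Bids in descending order: Luca 26,750 credits, then Hana 19,000 credits, then Omar 13,500 credits, then Alice 7,500 credits, then Vera 3,000 credits.
Luca has the top bid and wins; the price is the second-highest bid, 19,000 credits.
Luca's payoff = 26,750 credits − 19,000 credits = 7,750 credits. All other bidders lose, so their payoff is 0.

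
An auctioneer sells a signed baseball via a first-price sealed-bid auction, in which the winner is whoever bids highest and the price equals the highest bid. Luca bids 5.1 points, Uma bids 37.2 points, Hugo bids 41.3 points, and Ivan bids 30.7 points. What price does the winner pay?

Ordered from highest: Hugo 41.3 points; Uma 37.2 points; Ivan 30.7 points; Luca 5.1 points.
Hugo is the highest bidder, so Hugo wins.
Under the first-price rule, the price is the highest bid: 41.3 points.

41.3 points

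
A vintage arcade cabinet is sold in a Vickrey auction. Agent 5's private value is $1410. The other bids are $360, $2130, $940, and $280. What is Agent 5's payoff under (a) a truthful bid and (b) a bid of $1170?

The highest competing bid is $2130.
Bidding truthfully at $1410: the top bid is $2130 (a rival), so Agent 5 loses. Payoff = $0.
Bidding $1170: the top bid is $2130 (a rival), so Agent 5 loses. Payoff = $0.
The bid only affects whether you win, not the price — here both bids land on the same side of the top rival bid, so the deviation is payoff-neutral.

(a) $0  (b) $0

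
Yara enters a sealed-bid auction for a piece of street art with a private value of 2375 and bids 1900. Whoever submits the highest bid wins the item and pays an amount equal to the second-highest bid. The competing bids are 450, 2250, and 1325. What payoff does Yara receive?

Payoff = 0.

Highest competing bid: 2250.
Yara's bid 1900 is not the highest, so Yara loses, pays nothing, and earns zero payoff.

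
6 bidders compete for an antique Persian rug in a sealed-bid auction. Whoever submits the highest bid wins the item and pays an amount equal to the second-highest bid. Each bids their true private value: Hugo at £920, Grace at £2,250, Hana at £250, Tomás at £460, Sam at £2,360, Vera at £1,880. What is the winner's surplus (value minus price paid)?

Bids in descending order: Sam £2,360; Grace £2,250; Vera £1,880; Hugo £920; Tomás £460; Hana £250.
Sam wins with the top bid and pays the second-highest, £2,250.
Surplus = £2,360 − £2,250 = £110.

Winner's surplus: £110.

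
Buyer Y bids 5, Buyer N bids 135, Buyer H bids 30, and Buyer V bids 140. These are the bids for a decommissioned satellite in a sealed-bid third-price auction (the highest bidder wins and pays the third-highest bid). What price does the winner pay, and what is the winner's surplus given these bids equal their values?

Bids in descending order: Buyer V 140 > Buyer N 135 > Buyer H 30 > Buyer Y 5.
Buyer V is the highest bidder, so Buyer V wins.
Under the third-price rule, the price is the third-highest bid: 30.
Surplus = 140 − 30 = 110.

The winner pays 30 for a surplus of 110.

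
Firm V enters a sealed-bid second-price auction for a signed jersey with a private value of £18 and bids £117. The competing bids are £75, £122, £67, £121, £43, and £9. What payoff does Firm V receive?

Firm V's payoff: £0.

Highest competing bid: £122.
Firm V's bid £117 is not the highest, so Firm V loses, pays nothing, and earns zero payoff.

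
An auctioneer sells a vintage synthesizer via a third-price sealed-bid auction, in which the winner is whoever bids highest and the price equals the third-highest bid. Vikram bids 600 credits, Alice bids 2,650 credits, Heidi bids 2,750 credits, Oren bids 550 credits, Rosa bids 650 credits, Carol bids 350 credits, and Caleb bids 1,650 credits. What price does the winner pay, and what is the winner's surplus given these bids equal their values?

The winner pays 1,650 credits for a surplus of 1,100 credits.

Sorted high to low: Heidi 2,750 credits, then Alice 2,650 credits, then Caleb 1,650 credits, then Rosa 650 credits, then Vikram 600 credits, then Oren 550 credits, then Carol 350 credits.
Heidi is the highest bidder, so Heidi wins.
Under the third-price rule, the price is the third-highest bid: 1,650 credits.
Surplus = 2,750 credits − 1,650 credits = 1,100 credits.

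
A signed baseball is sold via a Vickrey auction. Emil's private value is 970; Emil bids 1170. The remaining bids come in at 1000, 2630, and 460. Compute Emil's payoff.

Highest competing bid: 2630.
Emil's bid 1170 is not the highest, so Emil loses, pays nothing, and earns zero payoff.

Payoff = 0.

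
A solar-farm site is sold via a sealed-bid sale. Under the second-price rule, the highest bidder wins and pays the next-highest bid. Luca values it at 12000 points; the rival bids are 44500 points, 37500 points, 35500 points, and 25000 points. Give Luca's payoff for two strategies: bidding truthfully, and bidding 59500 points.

The highest competing bid is 44500 points.
Bidding truthfully at 12000 points: the top bid is 44500 points (a rival), so Luca loses. Payoff = 0 points.
Bidding 59500 points: Luca has the top bid, wins, and pays the second-highest bid 44500 points. Payoff = 12000 points − 44500 points = -32500 points.

Truthful: 0 points; alternative: -32500 points.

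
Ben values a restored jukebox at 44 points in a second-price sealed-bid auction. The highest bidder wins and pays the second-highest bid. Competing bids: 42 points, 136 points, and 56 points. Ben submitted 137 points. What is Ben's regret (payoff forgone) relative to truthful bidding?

The highest competing bid is 136 points.
Bidding truthfully at 44 points: the top bid is 136 points (a rival), so Ben loses. Payoff = 0 points.
Bidding 137 points: Ben has the top bid, wins, and pays the second-highest bid 136 points. Payoff = 44 points − 136 points = -92 points.
Regret = truthful payoff − actual payoff = 0 points − -92 points = 92 points.

Regret: 92 points.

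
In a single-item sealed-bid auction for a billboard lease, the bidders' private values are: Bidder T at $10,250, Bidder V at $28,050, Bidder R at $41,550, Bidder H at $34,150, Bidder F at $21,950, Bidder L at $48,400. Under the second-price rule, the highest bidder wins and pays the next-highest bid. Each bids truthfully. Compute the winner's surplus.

Ranking the bids: Bidder L $48,400 > Bidder R $41,550 > Bidder H $34,150 > Bidder V $28,050 > Bidder F $21,950 > Bidder T $10,250.
Bidder L wins with the top bid and pays the second-highest, $41,550.
Surplus = $48,400 − $41,550 = $6,850.

Surplus = $6,850.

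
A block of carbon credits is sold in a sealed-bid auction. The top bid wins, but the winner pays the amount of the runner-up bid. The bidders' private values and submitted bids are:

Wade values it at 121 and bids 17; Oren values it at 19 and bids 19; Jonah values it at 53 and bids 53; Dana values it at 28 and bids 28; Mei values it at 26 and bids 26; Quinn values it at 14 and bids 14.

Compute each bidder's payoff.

Payoffs: Wade 0, Oren 0, Jonah 25, Dana 0, Mei 0, Quinn 0.

Ranking the bids: Jonah 53; Dana 28; Mei 26; Oren 19; Wade 17; Quinn 14.
Jonah has the top bid and wins; the price is the second-highest bid, 28.
Jonah's payoff = 53 − 28 = 25. All other bidders lose, so their payoff is 0.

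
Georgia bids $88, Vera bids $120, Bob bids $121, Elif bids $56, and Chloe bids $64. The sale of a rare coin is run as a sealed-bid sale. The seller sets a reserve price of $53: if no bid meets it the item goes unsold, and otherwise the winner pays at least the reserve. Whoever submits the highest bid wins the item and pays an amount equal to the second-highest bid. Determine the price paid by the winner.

Bids in descending order: Bob $121, then Vera $120, then Georgia $88, then Chloe $64, then Elif $56.
Bob has the highest bid, so Bob wins.
The second-highest bid is $120, which exceeds the reserve, so that sets the price.

Price paid: $120.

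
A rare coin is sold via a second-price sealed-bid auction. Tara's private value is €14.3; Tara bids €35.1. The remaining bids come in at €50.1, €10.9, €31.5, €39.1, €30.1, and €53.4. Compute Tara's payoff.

Highest competing bid: €53.4.
Tara's bid €35.1 is not the highest, so Tara loses, pays nothing, and earns zero payoff.

Payoff = €0.0.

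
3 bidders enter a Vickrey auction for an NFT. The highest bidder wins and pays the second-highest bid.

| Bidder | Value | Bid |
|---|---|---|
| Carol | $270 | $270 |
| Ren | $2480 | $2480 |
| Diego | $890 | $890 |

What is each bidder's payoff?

Bids in descending order: Ren $2480 > Diego $890 > Carol $270.
Ren has the top bid and wins; the price is the second-highest bid, $890.
Ren's payoff = $2480 − $890 = $1590. All other bidders lose, so their payoff is 0.

Payoffs: Carol $0, Ren $1590, Diego $0.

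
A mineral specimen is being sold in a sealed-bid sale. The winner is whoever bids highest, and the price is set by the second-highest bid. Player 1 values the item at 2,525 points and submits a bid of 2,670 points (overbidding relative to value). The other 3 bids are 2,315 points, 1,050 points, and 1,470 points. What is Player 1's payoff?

Highest competing bid: 2,315 points.
Player 1's bid 2,670 points is the highest overall, so Player 1 wins and pays the second-highest bid, 2,315 points.
Payoff = value − price = 2,525 points − 2,315 points = 210 points.

210 points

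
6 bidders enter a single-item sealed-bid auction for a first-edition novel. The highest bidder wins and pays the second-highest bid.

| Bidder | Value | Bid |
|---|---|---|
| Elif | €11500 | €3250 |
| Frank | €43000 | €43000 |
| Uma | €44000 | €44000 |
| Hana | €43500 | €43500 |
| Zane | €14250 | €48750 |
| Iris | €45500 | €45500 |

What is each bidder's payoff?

Ranking the bids: Zane €48750 > Iris €45500 > Uma €44000 > Hana €43500 > Frank €43000 > Elif €3250.
Zane has the top bid and wins; the price is the second-highest bid, €45500.
Zane's payoff = €14250 − €45500 = -€31250. All other bidders lose, so their payoff is 0.

Elif €0, Frank €0, Uma €0, Hana €0, Zane -€31250, Iris €0.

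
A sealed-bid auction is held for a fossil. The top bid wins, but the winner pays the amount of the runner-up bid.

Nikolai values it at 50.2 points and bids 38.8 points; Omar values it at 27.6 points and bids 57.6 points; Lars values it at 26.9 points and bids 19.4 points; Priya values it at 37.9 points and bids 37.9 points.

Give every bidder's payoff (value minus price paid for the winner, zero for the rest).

Sorted high to low: Omar 57.6 points, then Nikolai 38.8 points, then Priya 37.9 points, then Lars 19.4 points.
Omar has the top bid and wins; the price is the second-highest bid, 38.8 points.
Omar's payoff = 27.6 points − 38.8 points = -11.2 points. All other bidders lose, so their payoff is 0.

Payoffs: Nikolai 0.0 points, Omar -11.2 points, Lars 0.0 points, Priya 0.0 points.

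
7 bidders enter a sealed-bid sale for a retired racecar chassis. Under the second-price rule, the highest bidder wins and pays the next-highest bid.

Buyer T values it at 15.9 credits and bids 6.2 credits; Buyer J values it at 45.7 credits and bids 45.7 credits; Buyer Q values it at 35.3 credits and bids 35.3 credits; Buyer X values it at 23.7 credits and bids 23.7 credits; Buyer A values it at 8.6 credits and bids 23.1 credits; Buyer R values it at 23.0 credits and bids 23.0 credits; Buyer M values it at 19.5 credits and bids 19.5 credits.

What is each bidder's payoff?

Payoffs: Buyer T 0.0 credits, Buyer J 10.4 credits, Buyer Q 0.0 credits, Buyer X 0.0 credits, Buyer A 0.0 credits, Buyer R 0.0 credits, Buyer M 0.0 credits.

Sorted high to low: Buyer J 45.7 credits > Buyer Q 35.3 credits > Buyer X 23.7 credits > Buyer A 23.1 credits > Buyer R 23.0 credits > Buyer M 19.5 credits > Buyer T 6.2 credits.
Buyer J has the top bid and wins; the price is the second-highest bid, 35.3 credits.
Buyer J's payoff = 45.7 credits − 35.3 credits = 10.4 credits. All other bidders lose, so their payoff is 0.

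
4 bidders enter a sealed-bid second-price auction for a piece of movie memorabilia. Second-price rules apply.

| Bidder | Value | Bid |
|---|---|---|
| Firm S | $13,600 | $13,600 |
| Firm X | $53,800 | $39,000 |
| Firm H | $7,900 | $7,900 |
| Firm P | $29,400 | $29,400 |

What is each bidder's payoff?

Firm S $0, Firm X $24,400, Firm H $0, Firm P $0.

Bids in descending order: Firm X $39,000, then Firm P $29,400, then Firm S $13,600, then Firm H $7,900.
Firm X has the top bid and wins; the price is the second-highest bid, $29,400.
Firm X's payoff = $53,800 − $29,400 = $24,400. All other bidders lose, so their payoff is 0.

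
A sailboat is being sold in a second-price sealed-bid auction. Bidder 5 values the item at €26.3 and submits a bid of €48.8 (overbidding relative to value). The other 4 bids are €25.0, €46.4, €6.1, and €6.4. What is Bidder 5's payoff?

Highest competing bid: €46.4.
Bidder 5's bid €48.8 is the highest overall, so Bidder 5 wins and pays the second-highest bid, €46.4.
Payoff = value − price = €26.3 − €46.4 = -€20.1.
Overbidding won the item at a price above value — truthful bidding would have avoided this loss.

Payoff = -€20.1.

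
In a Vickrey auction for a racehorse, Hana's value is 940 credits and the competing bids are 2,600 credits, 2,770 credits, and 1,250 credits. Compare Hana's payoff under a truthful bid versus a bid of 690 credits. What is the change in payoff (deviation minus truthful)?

0 credits

The highest competing bid is 2,770 credits.
Bidding truthfully at 940 credits: the top bid is 2,770 credits (a rival), so Hana loses. Payoff = 0 credits.
Bidding 690 credits: the top bid is 2,770 credits (a rival), so Hana loses. Payoff = 0 credits.
Change = 0 credits − 0 credits = 0 credits.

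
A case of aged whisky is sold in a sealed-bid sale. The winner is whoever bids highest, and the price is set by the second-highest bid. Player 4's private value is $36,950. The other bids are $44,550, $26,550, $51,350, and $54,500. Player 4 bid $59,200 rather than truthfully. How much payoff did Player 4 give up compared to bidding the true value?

The highest competing bid is $54,500.
Bidding truthfully at $36,950: the top bid is $54,500 (a rival), so Player 4 loses. Payoff = $0.
Bidding $59,200: Player 4 has the top bid, wins, and pays the second-highest bid $54,500. Payoff = $36,950 − $54,500 = -$17,550.
Regret = truthful payoff − actual payoff = $0 − -$17,550 = $17,550.
This is the dominant-strategy logic: truthful bidding weakly beats any alternative.

Payoff forgone: $17,550.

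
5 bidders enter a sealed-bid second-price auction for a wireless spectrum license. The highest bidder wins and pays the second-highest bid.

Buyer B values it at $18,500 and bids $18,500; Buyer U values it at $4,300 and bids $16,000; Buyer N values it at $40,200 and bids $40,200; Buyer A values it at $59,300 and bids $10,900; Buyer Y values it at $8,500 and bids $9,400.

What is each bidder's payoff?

Sorted high to low: Buyer N $40,200; Buyer B $18,500; Buyer U $16,000; Buyer A $10,900; Buyer Y $9,400.
Buyer N has the top bid and wins; the price is the second-highest bid, $18,500.
Buyer N's payoff = $40,200 − $18,500 = $21,700. All other bidders lose, so their payoff is 0.

Buyer B $0, Buyer U $0, Buyer N $21,700, Buyer A $0, Buyer Y $0.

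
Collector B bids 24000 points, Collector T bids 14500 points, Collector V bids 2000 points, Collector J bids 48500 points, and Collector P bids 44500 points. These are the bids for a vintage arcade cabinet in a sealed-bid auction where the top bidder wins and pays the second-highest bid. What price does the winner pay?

Price paid: 44500 points.

Ordered from highest: Collector J 48500 points > Collector P 44500 points > Collector B 24000 points > Collector T 14500 points > Collector V 2000 points.
Collector J is the highest bidder, so Collector J wins.
Under the second-price rule, the price is the second-highest bid: 44500 points.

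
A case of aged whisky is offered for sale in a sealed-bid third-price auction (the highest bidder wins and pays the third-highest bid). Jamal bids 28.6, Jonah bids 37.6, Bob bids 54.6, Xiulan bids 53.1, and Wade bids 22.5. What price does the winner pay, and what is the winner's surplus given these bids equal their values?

Sorted high to low: Bob 54.6 > Xiulan 53.1 > Jonah 37.6 > Jamal 28.6 > Wade 22.5.
Bob is the highest bidder, so Bob wins.
Under the third-price rule, the price is the third-highest bid: 37.6.
Surplus = 54.6 − 37.6 = 17.0.

Price 37.6; surplus 17.0.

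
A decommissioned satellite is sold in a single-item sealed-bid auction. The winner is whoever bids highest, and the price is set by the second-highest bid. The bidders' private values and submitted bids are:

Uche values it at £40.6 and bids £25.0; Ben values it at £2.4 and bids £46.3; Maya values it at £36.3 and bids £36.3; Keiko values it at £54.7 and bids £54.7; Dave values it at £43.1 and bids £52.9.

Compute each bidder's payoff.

Bids in descending order: Keiko £54.7, then Dave £52.9, then Ben £46.3, then Maya £36.3, then Uche £25.0.
Keiko has the top bid and wins; the price is the second-highest bid, £52.9.
Keiko's payoff = £54.7 − £52.9 = £1.8. All other bidders lose, so their payoff is 0.

Uche £0.0, Ben £0.0, Maya £0.0, Keiko £1.8, Dave £0.0.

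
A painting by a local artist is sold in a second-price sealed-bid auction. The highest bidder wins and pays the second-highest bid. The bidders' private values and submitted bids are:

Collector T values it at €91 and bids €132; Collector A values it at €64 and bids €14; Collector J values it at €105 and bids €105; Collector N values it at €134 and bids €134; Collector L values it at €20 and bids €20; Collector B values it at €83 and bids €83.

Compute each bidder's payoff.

Bids in descending order: Collector N €134 > Collector T €132 > Collector J €105 > Collector B €83 > Collector L €20 > Collector A €14.
Collector N has the top bid and wins; the price is the second-highest bid, €132.
Collector N's payoff = €134 − €132 = €2. All other bidders lose, so their payoff is 0.

Collector T €0, Collector A €0, Collector J €0, Collector N €2, Collector L €0, Collector B €0.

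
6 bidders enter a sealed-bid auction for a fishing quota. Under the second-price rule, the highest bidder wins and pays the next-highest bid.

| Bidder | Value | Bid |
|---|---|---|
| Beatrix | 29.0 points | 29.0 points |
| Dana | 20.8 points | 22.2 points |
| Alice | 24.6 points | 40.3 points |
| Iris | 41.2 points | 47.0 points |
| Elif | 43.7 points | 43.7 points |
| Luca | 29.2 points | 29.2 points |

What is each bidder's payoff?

Sorted high to low: Iris 47.0 points > Elif 43.7 points > Alice 40.3 points > Luca 29.2 points > Beatrix 29.0 points > Dana 22.2 points.
Iris has the top bid and wins; the price is the second-highest bid, 43.7 points.
Iris's payoff = 41.2 points − 43.7 points = -2.5 points. All other bidders lose, so their payoff is 0.

Payoffs: Beatrix 0.0 points, Dana 0.0 points, Alice 0.0 points, Iris -2.5 points, Elif 0.0 points, Luca 0.0 points.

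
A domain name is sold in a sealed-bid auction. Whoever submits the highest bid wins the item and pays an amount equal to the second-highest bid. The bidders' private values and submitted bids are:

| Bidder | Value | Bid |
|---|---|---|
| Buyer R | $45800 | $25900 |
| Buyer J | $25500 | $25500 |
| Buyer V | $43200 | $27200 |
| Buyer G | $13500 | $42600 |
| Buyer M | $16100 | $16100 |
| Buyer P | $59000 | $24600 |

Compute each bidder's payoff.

Buyer R $0, Buyer J $0, Buyer V $0, Buyer G -$13700, Buyer M $0, Buyer P $0.

Bids in descending order: Buyer G $42600; Buyer V $27200; Buyer R $25900; Buyer J $25500; Buyer P $24600; Buyer M $16100.
Buyer G has the top bid and wins; the price is the second-highest bid, $27200.
Buyer G's payoff = $13500 − $27200 = -$13700. All other bidders lose, so their payoff is 0.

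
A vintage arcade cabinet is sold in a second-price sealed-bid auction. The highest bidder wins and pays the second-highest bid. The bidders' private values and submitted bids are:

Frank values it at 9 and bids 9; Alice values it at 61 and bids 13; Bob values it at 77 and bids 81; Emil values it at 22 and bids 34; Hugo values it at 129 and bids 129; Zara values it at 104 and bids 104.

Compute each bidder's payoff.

Sorted high to low: Hugo 129 > Zara 104 > Bob 81 > Emil 34 > Alice 13 > Frank 9.
Hugo has the top bid and wins; the price is the second-highest bid, 104.
Hugo's payoff = 129 − 104 = 25. All other bidders lose, so their payoff is 0.

Payoffs: Frank 0, Alice 0, Bob 0, Emil 0, Hugo 25, Zara 0.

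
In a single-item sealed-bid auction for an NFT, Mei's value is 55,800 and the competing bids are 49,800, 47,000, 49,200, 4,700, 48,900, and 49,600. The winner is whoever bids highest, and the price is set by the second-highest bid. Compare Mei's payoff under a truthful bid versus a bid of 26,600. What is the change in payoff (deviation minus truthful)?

Change in payoff: -6,000.

The highest competing bid is 49,800.
Bidding truthfully at 55,800: Mei has the top bid, wins, and pays the second-highest bid 49,800. Payoff = 55,800 − 49,800 = 6,000.
Bidding 26,600: the top bid is 49,800 (a rival), so Mei loses. Payoff = 0.
Change = 0 − 6,000 = -6,000.
This is the dominant-strategy logic: truthful bidding weakly beats any alternative.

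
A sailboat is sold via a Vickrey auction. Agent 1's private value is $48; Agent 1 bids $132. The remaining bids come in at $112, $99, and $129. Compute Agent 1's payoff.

Highest competing bid: $129.
Agent 1's bid $132 is the highest overall, so Agent 1 wins and pays the second-highest bid, $129.
Payoff = value − price = $48 − $129 = -$81.

The bidder's payoff: -$81.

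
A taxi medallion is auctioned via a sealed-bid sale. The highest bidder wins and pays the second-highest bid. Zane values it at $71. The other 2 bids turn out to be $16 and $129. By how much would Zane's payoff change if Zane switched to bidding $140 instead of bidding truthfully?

-$58

The highest competing bid is $129.
Bidding truthfully at $71: the top bid is $129 (a rival), so Zane loses. Payoff = $0.
Bidding $140: Zane has the top bid, wins, and pays the second-highest bid $129. Payoff = $71 − $129 = -$58.
Change = -$58 − $0 = -$58.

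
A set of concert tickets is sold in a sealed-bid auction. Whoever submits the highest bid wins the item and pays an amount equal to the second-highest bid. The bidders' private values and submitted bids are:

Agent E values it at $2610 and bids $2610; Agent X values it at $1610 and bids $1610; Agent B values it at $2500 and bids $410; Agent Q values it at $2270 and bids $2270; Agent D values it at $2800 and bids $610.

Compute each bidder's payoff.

Payoffs: Agent E $340, Agent X $0, Agent B $0, Agent Q $0, Agent D $0.

Ranking the bids: Agent E $2610, then Agent Q $2270, then Agent X $1610, then Agent D $610, then Agent B $410.
Agent E has the top bid and wins; the price is the second-highest bid, $2270.
Agent E's payoff = $2610 − $2270 = $340. All other bidders lose, so their payoff is 0.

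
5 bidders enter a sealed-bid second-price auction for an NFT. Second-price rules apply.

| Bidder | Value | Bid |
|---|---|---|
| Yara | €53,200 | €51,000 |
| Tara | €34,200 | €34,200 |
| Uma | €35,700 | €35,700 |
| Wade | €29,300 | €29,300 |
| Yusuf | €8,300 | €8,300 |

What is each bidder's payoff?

Bids in descending order: Yara €51,000 > Uma €35,700 > Tara €34,200 > Wade €29,300 > Yusuf €8,300.
Yara has the top bid and wins; the price is the second-highest bid, €35,700.
Yara's payoff = €53,200 − €35,700 = €17,500. All other bidders lose, so their payoff is 0.

Yara €17,500, Tara €0, Uma €0, Wade €0, Yusuf €0.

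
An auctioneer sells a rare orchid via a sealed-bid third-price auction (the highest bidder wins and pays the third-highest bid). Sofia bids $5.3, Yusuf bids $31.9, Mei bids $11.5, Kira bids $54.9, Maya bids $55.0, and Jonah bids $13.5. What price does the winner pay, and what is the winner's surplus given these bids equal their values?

The winner pays $31.9 for a surplus of $23.1.

Ordered from highest: Maya $55.0 > Kira $54.9 > Yusuf $31.9 > Jonah $13.5 > Mei $11.5 > Sofia $5.3.
Maya is the highest bidder, so Maya wins.
Under the third-price rule, the price is the third-highest bid: $31.9.
Surplus = $55.0 − $31.9 = $23.1.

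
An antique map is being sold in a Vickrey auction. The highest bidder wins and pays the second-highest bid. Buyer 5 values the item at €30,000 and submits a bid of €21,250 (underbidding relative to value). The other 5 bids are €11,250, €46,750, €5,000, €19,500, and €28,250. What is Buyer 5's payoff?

Highest competing bid: €46,750.
Buyer 5's bid €21,250 is not the highest, so Buyer 5 loses, pays nothing, and earns zero payoff.

€0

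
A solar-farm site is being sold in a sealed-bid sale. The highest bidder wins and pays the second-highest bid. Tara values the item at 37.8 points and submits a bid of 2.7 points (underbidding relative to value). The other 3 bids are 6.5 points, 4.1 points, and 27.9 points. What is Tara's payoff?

Payoff = 0.0 points.

Highest competing bid: 27.9 points.
Tara's bid 2.7 points is not the highest, so Tara loses, pays nothing, and earns zero payoff.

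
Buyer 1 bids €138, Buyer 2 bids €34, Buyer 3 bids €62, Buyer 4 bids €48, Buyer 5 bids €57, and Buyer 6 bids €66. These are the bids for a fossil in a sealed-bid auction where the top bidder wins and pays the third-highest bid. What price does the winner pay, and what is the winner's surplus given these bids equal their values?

The winner pays €62 for a surplus of €76.

Ranking the bids: Buyer 1 €138, then Buyer 6 €66, then Buyer 3 €62, then Buyer 5 €57, then Buyer 4 €48, then Buyer 2 €34.
Buyer 1 is the highest bidder, so Buyer 1 wins.
Under the third-price rule, the price is the third-highest bid: €62.
Surplus = €138 − €62 = €76.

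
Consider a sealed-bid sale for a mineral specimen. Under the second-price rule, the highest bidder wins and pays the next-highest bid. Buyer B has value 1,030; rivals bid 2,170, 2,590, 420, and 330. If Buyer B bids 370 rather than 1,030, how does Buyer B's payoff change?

The highest competing bid is 2,590.
Bidding truthfully at 1,030: the top bid is 2,590 (a rival), so Buyer B loses. Payoff = 0.
Bidding 370: the top bid is 2,590 (a rival), so Buyer B loses. Payoff = 0.
Change = 0 − 0 = 0.

Payoff change: 0.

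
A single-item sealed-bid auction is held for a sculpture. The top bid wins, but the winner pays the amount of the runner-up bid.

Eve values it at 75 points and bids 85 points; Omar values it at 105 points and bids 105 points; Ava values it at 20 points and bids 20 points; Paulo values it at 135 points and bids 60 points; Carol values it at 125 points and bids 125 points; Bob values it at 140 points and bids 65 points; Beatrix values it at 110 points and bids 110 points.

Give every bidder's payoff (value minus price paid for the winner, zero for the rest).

Eve 0 points, Omar 0 points, Ava 0 points, Paulo 0 points, Carol 15 points, Bob 0 points, Beatrix 0 points.

Bids in descending order: Carol 125 points; Beatrix 110 points; Omar 105 points; Eve 85 points; Bob 65 points; Paulo 60 points; Ava 20 points.
Carol has the top bid and wins; the price is the second-highest bid, 110 points.
Carol's payoff = 125 points − 110 points = 15 points. All other bidders lose, so their payoff is 0.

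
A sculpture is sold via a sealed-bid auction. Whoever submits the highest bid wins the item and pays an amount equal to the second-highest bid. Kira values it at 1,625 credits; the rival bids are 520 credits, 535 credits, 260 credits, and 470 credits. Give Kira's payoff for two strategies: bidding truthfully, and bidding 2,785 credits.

The highest competing bid is 535 credits.
Bidding truthfully at 1,625 credits: Kira has the top bid, wins, and pays the second-highest bid 535 credits. Payoff = 1,625 credits − 535 credits = 1,090 credits.
Bidding 2,785 credits: Kira has the top bid, wins, and pays the second-highest bid 535 credits. Payoff = 1,625 credits − 535 credits = 1,090 credits.

Truthful: 1,090 credits; alternative: 1,090 credits.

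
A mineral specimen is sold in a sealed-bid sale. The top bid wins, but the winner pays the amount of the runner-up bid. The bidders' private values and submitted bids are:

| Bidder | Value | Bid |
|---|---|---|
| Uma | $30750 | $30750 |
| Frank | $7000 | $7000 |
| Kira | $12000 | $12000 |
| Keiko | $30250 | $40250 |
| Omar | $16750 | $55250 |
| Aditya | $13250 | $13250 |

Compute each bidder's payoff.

Uma $0, Frank $0, Kira $0, Keiko $0, Omar -$23500, Aditya $0.

Ranking the bids: Omar $55250; Keiko $40250; Uma $30750; Aditya $13250; Kira $12000; Frank $7000.
Omar has the top bid and wins; the price is the second-highest bid, $40250.
Omar's payoff = $16750 − $40250 = -$23500. All other bidders lose, so their payoff is 0.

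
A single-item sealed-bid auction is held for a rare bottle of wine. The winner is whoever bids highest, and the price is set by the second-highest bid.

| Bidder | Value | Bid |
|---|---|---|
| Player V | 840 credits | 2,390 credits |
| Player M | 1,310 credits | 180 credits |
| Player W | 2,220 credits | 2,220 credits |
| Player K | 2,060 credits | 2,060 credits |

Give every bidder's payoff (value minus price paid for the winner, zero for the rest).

Player V -1,380 credits, Player M 0 credits, Player W 0 credits, Player K 0 credits.

Sorted high to low: Player V 2,390 credits; Player W 2,220 credits; Player K 2,060 credits; Player M 180 credits.
Player V has the top bid and wins; the price is the second-highest bid, 2,220 credits.
Player V's payoff = 840 credits − 2,220 credits = -1,380 credits. All other bidders lose, so their payoff is 0.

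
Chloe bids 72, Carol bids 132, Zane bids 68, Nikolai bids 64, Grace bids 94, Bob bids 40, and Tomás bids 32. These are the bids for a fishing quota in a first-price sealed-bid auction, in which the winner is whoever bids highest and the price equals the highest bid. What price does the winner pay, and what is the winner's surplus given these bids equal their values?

Price 132; surplus 0.

Sorted high to low: Carol 132, then Grace 94, then Chloe 72, then Zane 68, then Nikolai 64, then Bob 40, then Tomás 32.
Carol is the highest bidder, so Carol wins.
Under the first-price rule, the price is the highest bid: 132.
Surplus = 132 − 132 = 0.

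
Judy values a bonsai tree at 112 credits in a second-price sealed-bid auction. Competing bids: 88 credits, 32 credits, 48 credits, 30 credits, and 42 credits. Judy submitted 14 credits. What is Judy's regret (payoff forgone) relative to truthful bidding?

The highest competing bid is 88 credits.
Bidding truthfully at 112 credits: Judy has the top bid, wins, and pays the second-highest bid 88 credits. Payoff = 112 credits − 88 credits = 24 credits.
Bidding 14 credits: the top bid is 88 credits (a rival), so Judy loses. Payoff = 0 credits.
Regret = truthful payoff − actual payoff = 24 credits − 0 credits = 24 credits.

24 credits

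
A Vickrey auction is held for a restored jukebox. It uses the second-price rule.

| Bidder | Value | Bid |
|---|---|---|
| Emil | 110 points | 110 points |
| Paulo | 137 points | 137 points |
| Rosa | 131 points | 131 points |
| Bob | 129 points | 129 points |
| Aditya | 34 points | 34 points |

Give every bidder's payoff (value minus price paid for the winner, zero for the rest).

Payoffs: Emil 0 points, Paulo 6 points, Rosa 0 points, Bob 0 points, Aditya 0 points.

Ordered from highest: Paulo 137 points > Rosa 131 points > Bob 129 points > Emil 110 points > Aditya 34 points.
Paulo has the top bid and wins; the price is the second-highest bid, 131 points.
Paulo's payoff = 137 points − 131 points = 6 points. All other bidders lose, so their payoff is 0.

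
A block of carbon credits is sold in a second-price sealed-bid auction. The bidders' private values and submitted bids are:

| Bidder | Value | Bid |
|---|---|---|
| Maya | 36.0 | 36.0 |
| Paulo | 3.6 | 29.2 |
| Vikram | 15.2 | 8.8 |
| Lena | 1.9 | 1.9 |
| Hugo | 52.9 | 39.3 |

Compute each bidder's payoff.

Payoffs: Maya 0.0, Paulo 0.0, Vikram 0.0, Lena 0.0, Hugo 16.9.

Bids in descending order: Hugo 39.3 > Maya 36.0 > Paulo 29.2 > Vikram 8.8 > Lena 1.9.
Hugo has the top bid and wins; the price is the second-highest bid, 36.0.
Hugo's payoff = 52.9 − 36.0 = 16.9. All other bidders lose, so their payoff is 0.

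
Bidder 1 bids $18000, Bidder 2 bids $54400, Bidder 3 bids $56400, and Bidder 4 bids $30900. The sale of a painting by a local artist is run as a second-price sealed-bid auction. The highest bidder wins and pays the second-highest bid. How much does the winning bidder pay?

The winner pays $54400.

Sorted high to low: Bidder 3 $56400; Bidder 2 $54400; Bidder 4 $30900; Bidder 1 $18000.
Bidder 3 has the highest bid, so Bidder 3 wins.
The second-highest bid is $54400, so that is what Bidder 3 pays.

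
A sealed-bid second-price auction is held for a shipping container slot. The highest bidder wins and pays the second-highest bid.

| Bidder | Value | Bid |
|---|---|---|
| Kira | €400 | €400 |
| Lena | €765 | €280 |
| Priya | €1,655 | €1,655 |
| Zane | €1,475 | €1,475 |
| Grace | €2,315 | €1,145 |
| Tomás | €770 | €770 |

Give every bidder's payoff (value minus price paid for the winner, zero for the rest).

Ranking the bids: Priya €1,655, then Zane €1,475, then Grace €1,145, then Tomás €770, then Kira €400, then Lena €280.
Priya has the top bid and wins; the price is the second-highest bid, €1,475.
Priya's payoff = €1,655 − €1,475 = €180. All other bidders lose, so their payoff is 0.

Kira €0, Lena €0, Priya €180, Zane €0, Grace €0, Tomás €0.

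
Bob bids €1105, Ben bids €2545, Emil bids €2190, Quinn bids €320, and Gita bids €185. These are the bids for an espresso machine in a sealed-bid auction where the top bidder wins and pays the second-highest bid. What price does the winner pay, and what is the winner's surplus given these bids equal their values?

The winner pays €2190 for a surplus of €355.

Ordered from highest: Ben €2545, then Emil €2190, then Bob €1105, then Quinn €320, then Gita €185.
Ben is the highest bidder, so Ben wins.
Under the second-price rule, the price is the second-highest bid: €2190.
Surplus = €2545 − €2190 = €355.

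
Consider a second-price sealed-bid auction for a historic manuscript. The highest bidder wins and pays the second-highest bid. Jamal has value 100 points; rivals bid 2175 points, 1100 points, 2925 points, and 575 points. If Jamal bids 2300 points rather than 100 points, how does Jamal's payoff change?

0 points

The highest competing bid is 2925 points.
Bidding truthfully at 100 points: the top bid is 2925 points (a rival), so Jamal loses. Payoff = 0 points.
Bidding 2300 points: the top bid is 2925 points (a rival), so Jamal loses. Payoff = 0 points.
Change = 0 points − 0 points = 0 points.
The bid only affects whether you win, not the price — here both bids land on the same side of the top rival bid, so the deviation is payoff-neutral.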